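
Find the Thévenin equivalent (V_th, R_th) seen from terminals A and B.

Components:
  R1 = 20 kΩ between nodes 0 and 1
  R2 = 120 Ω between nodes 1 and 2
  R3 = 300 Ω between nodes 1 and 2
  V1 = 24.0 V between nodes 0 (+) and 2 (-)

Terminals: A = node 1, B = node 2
Step 1 — V_th is the open-circuit voltage V_A - V_B (nothing connected across the terminals).
Nodal analysis, taking node 2 as the 0 V reference.
Source V1 fixes V_0 = 24 V.
KCL at each unknown node (sum of currents leaving = 0; resistances in Ω):
  Node 1: (V_1 - 24)/20000 + (V_1 - 0)/120 + (V_1 - 0)/300 = 0
Collecting terms: 0.01172 × V_1 = 0.0012  =>  V_1 = 0.1024 V
V_th = V_1 - V_2 = 0.1024 - 0 = 0.1024 V
Step 2 — R_th: zero the source — replace V1 by a short circuit (node 2 merges into node 0) — and find the resistance seen between A (node 1) and B (node 0).
Reduce the network between node 1 (A) and node 0 (B) by series/parallel combination:
  Rp1 = R1 ‖ R2 ‖ R3 (parallel, all between nodes 0 and 1) = 1/(1/20000 + 1/120 + 1/300) = 85.35 Ω
R_th = 85.35 Ω

Final answer: V_th = 0.1024 V, R_th = 85.35 Ω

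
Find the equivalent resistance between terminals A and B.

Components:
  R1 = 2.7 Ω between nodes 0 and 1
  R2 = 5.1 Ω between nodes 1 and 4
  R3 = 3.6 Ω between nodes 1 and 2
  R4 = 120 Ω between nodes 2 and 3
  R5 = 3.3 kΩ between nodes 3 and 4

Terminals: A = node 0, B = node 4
Reduce the network between node 0 (A) and node 4 (B) by series/parallel combination:
  Rs1 = R3 + R4 (series, joined only at node 2) = 3.6 + 120 = 123.6 Ω
  Rs2 = R5 + Rs1 (series, joined only at node 3) = 3300 + 123.6 = 3424 Ω
  Rp1 = R2 ‖ Rs2 (parallel, both between nodes 1 and 4) = 1/(1/5.1 + 1/3424) = 5.092 Ω
  Rs3 = R1 + Rp1 (series, joined only at node 1) = 2.7 + 5.092 = 7.792 Ω
R_eq = 7.792 Ω

Final answer: 7.792 Ω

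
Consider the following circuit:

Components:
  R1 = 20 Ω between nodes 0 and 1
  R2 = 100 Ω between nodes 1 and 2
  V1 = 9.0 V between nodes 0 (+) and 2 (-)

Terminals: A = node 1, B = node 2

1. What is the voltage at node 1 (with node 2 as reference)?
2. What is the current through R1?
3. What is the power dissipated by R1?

Nodal analysis, taking node 2 as the 0 V reference.
Source V1 fixes V_0 = 9 V.
KCL at each unknown node (sum of currents leaving = 0; resistances in Ω):
  Node 1: (V_1 - 9)/20 + (V_1 - 0)/100 = 0
Collecting terms: 0.06 × V_1 = 0.45  =>  V_1 = 7.5 V
Part 1:
  Read off the nodal solution: V_1 = 7.5 V
Part 2:
  I_R1 = (V_0 - V_1)/R1 = (9 - 7.5)/20 = 0.075 A
  Magnitude: I_R1 = 0.075 A
Part 3:
  I_R1 = (V_0 - V_1)/R1 = (9 - 7.5)/20 = 0.075 A
  P_R1 = I_R1² × R1 = (0.075)² × 20 = 0.1125 W

Final answers:
1. V_1 = 7.5 V
2. I_R1 = 0.075 A
3. P_R1 = 0.1125 W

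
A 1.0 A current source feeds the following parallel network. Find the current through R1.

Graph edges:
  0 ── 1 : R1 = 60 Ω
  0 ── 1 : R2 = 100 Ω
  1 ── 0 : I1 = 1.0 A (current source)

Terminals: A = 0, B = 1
All resistors sit directly between nodes 0 and 1, so they are in parallel and share one voltage V; the full source current 1 A splits among them.
1/R_par = 1/60 + 1/100 = 0.02667 S  =>  R_par = 37.5 Ω
V = I × R_par = 1 × 37.5 = 37.5 V
I_R1 = V/R1 = 37.5/60 = 0.625 A

Final answer: 0.625 A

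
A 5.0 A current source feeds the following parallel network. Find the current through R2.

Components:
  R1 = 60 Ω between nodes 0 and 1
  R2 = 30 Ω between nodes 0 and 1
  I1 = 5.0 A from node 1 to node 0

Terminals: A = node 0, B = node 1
All resistors sit directly between nodes 0 and 1, so they are in parallel and share one voltage V; the full source current 5 A splits among them.
1/R_par = 1/60 + 1/30 = 0.05 S  =>  R_par = 20 Ω
V = I × R_par = 5 × 20 = 100 V
I_R2 = V/R2 = 100/30 = 3.333 A

Final answer: 3.333 A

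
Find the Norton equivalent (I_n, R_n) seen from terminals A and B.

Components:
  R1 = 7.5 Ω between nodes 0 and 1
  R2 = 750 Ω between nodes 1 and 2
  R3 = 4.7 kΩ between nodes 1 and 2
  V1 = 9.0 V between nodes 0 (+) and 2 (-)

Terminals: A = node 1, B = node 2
Find the Thévenin equivalent first; then I_n = V_th/R_th and R_n = R_th.
Step 1 — V_th is the open-circuit voltage V_A - V_B (nothing connected across the terminals).
Nodal analysis, taking node 2 as the 0 V reference.
Source V1 fixes V_0 = 9 V.
KCL at each unknown node (sum of currents leaving = 0; resistances in Ω):
  Node 1: (V_1 - 9)/7.5 + (V_1 - 0)/750 + (V_1 - 0)/4700 = 0
Collecting terms: 0.1349 × V_1 = 1.2  =>  V_1 = 8.897 V
V_th = V_1 - V_2 = 8.897 - 0 = 8.897 V
Step 2 — R_th: zero the source — replace V1 by a short circuit (node 2 merges into node 0) — and find the resistance seen between A (node 1) and B (node 0).
Reduce the network between node 1 (A) and node 0 (B) by series/parallel combination:
  Rp1 = R1 ‖ R2 ‖ R3 (parallel, all between nodes 0 and 1) = 1/(1/7.5 + 1/750 + 1/4700) = 7.414 Ω
R_th = 7.414 Ω
I_n = V_th/R_th = 8.897/7.414 = 1.2 A, and R_n = R_th = 7.414 Ω

Final answer: I_n = 1.2 A, R_n = 7.414 Ω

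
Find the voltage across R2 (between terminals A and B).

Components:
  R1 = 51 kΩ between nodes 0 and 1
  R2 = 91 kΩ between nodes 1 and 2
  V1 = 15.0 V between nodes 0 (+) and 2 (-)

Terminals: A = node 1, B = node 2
R1 and R2 are in series across V1 (node 0 → node 1 → node 2), and the output A–B is taken across R2, so this is a voltage divider.
Series current: I = V1/(R1 + R2) = 15/(51000 + 91000) = 15/142000 = 0.0001056 A
V_R2 = I × R2 = V1 × R2/(R1 + R2) = 15 × 91000/142000 = 9.613 V

Final answer: 9.613 V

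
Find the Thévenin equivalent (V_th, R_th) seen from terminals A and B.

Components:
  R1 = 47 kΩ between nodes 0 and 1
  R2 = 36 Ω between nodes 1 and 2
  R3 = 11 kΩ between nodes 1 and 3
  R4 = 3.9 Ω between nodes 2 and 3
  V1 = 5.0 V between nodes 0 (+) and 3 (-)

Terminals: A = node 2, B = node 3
Step 1 — V_th is the open-circuit voltage V_A - V_B (nothing connected across the terminals).
Nodal analysis, taking node 3 as the 0 V reference.
Source V1 fixes V_0 = 5 V.
KCL at each unknown node (sum of currents leaving = 0; resistances in Ω):
  Node 1: (V_1 - 5)/47000 + (V_1 - V_2)/36 + (V_1 - 0)/11000 = 0
  Node 2: (V_2 - V_1)/36 + (V_2 - 0)/3.9 = 0
Collecting terms (coefficients in siemens):
  0.02789·V_1 - 0.02778·V_2 = 0.0001064
  0.2842·V_2 - 0.02778·V_1 = 0
Determinant D = (0.02789)(0.2842) - (-0.02778)(-0.02778) = 0.007154
V_1 = [(0.0001064)(0.2842) - (-0.02778)(0)]/D = 0.004226 V
V_2 = [(0.02789)(0) - (0.0001064)(-0.02778)]/D = 0.000413 V
V_th = V_2 - V_3 = 0.000413 - 0 = 0.000413 V
Step 2 — R_th: zero the source — replace V1 by a short circuit (node 3 merges into node 0) — and find the resistance seen between A (node 2) and B (node 0).
Reduce the network between node 2 (A) and node 0 (B) by series/parallel combination:
  Rp1 = R1 ‖ R3 (parallel, both between nodes 0 and 1) = 1/(1/47000 + 1/11000) = 8914 Ω
  Rs1 = R2 + Rp1 (series, joined only at node 1) = 36 + 8914 = 8950 Ω
  Rp2 = R4 ‖ Rs1 (parallel, both between nodes 0 and 2) = 1/(1/3.9 + 1/8950) = 3.898 Ω
R_th = 3.898 Ω

Final answer: V_th = 0.000413 V, R_th = 3.898 Ω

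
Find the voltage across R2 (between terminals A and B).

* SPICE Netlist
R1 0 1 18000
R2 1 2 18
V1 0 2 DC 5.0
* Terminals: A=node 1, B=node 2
R1 and R2 are in series across V1 (node 0 → node 1 → node 2), and the output A–B is taken across R2, so this is a voltage divider.
Series current: I = V1/(R1 + R2) = 5/(18000 + 18) = 5/18020 = 0.0002775 A
V_R2 = I × R2 = V1 × R2/(R1 + R2) = 5 × 18/18020 = 0.004995 V

Final answer: 0.004995 V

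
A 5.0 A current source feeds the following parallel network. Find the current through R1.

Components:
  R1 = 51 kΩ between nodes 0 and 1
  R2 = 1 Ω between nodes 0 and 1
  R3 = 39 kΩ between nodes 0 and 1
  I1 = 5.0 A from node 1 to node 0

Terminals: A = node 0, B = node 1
All resistors sit directly between nodes 0 and 1, so they are in parallel and share one voltage V; the full source current 5 A splits among them.
1/R_par = 1/51000 + 1/1 + 1/39000 = 1 S  =>  R_par = 1 Ω
V = I × R_par = 5 × 1 = 5 V
I_R1 = V/R1 = 5/51000 = 0.00009803 A

Final answer: 9.803e-05 A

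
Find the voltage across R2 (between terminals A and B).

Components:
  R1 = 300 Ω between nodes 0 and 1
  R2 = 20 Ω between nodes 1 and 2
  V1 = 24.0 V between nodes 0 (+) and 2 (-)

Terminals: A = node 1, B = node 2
R1 and R2 are in series across V1 (node 0 → node 1 → node 2), and the output A–B is taken across R2, so this is a voltage divider.
Series current: I = V1/(R1 + R2) = 24/(300 + 20) = 24/320 = 0.075 A
V_R2 = I × R2 = V1 × R2/(R1 + R2) = 24 × 20/320 = 1.5 V

Final answer: 1.5 V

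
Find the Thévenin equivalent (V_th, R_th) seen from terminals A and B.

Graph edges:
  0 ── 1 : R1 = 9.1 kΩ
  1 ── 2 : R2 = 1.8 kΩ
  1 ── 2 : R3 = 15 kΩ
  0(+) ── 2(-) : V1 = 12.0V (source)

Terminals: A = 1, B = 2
Step 1 — V_th is the open-circuit voltage V_A - V_B (nothing connected across the terminals).
Nodal analysis, taking node 2 as the 0 V reference.
Source V1 fixes V_0 = 12 V.
KCL at each unknown node (sum of currents leaving = 0; resistances in Ω):
  Node 1: (V_1 - 12)/9100 + (V_1 - 0)/1800 + (V_1 - 0)/15000 = 0
Collecting terms: 0.0007321 × V_1 = 0.001319  =>  V_1 = 1.801 V
V_th = V_1 - V_2 = 1.801 - 0 = 1.801 V
Step 2 — R_th: zero the source — replace V1 by a short circuit (node 2 merges into node 0) — and find the resistance seen between A (node 1) and B (node 0).
Reduce the network between node 1 (A) and node 0 (B) by series/parallel combination:
  Rp1 = R1 ‖ R2 ‖ R3 (parallel, all between nodes 0 and 1) = 1/(1/9100 + 1/1800 + 1/15000) = 1366 Ω
R_th = 1.366 kΩ

Final answer: V_th = 1.801 V, R_th = 1.366 kΩ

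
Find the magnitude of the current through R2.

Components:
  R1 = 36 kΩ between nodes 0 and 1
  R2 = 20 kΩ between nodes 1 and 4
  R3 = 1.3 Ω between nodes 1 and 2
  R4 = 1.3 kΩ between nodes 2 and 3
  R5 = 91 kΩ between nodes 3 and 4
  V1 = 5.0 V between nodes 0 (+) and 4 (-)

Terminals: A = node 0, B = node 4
Nodal analysis, taking node 4 as the 0 V reference.
Source V1 fixes V_0 = 5 V.
KCL at each unknown node (sum of currents leaving = 0; resistances in Ω):
  Node 1: (V_1 - 5)/36000 + (V_1 - 0)/20000 + (V_1 - V_2)/1.3 = 0
  Node 2: (V_2 - V_1)/1.3 + (V_2 - V_3)/1300 = 0
  Node 3: (V_3 - V_2)/1300 + (V_3 - 0)/91000 = 0
Collecting terms (coefficients in siemens):
  0.7693·V_1 - 0.7692·V_2 = 0.0001389
  0.77·V_2 - 0.7692·V_1 - 0.0007692·V_3 = 0
  0.0007802·V_3 - 0.0007692·V_2 = 0
Solving these 3 simultaneous equations (Gaussian elimination) gives:
  V_1 = 1.567 V, V_2 = 1.567 V, V_3 = 1.545 V
I_R2 = (V_1 - V_4)/R2 = (1.567 - 0)/20000 = 0.00007837 A
|I_R2| = 0.00007837 A

Final answer: |I_R2| = 7.837e-05 A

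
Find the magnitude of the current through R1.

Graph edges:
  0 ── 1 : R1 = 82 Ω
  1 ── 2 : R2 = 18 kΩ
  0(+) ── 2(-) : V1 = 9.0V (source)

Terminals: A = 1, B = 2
Nodal analysis, taking node 2 as the 0 V reference.
Source V1 fixes V_0 = 9 V.
KCL at each unknown node (sum of currents leaving = 0; resistances in Ω):
  Node 1: (V_1 - 9)/82 + (V_1 - 0)/18000 = 0
Collecting terms: 0.01225 × V_1 = 0.1098  =>  V_1 = 8.959 V
I_R1 = (V_0 - V_1)/R1 = (9 - 8.959)/82 = 0.0004977 A
|I_R1| = 0.0004977 A

Final answer: |I_R1| = 0.0004977 A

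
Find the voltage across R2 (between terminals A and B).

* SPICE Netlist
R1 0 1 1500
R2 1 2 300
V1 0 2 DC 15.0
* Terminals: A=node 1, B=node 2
R1 and R2 are in series across V1 (node 0 → node 1 → node 2), and the output A–B is taken across R2, so this is a voltage divider.
Series current: I = V1/(R1 + R2) = 15/(1500 + 300) = 15/1800 = 0.008333 A
V_R2 = I × R2 = V1 × R2/(R1 + R2) = 15 × 300/1800 = 2.5 V

Final answer: 2.5 V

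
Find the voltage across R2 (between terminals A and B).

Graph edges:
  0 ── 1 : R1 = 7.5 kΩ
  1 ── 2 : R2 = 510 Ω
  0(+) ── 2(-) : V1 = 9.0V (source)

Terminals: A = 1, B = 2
R1 and R2 are in series across V1 (node 0 → node 1 → node 2), and the output A–B is taken across R2, so this is a voltage divider.
Series current: I = V1/(R1 + R2) = 9/(7500 + 510) = 9/8010 = 0.001124 A
V_R2 = I × R2 = V1 × R2/(R1 + R2) = 9 × 510/8010 = 0.573 V

Final answer: 0.573 V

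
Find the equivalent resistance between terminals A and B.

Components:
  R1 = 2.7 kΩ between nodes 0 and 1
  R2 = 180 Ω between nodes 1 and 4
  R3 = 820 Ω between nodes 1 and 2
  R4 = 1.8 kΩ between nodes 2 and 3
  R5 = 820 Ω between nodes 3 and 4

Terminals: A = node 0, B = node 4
Reduce the network between node 0 (A) and node 4 (B) by series/parallel combination:
  Rs1 = R3 + R4 (series, joined only at node 2) = 820 + 1800 = 2620 Ω
  Rs2 = R5 + Rs1 (series, joined only at node 3) = 820 + 2620 = 3440 Ω
  Rp1 = R2 ‖ Rs2 (parallel, both between nodes 1 and 4) = 1/(1/180 + 1/3440) = 171 Ω
  Rs3 = R1 + Rp1 (series, joined only at node 1) = 2700 + 171 = 2871 Ω
R_eq = 2.871 kΩ

Final answer: 2.871 kΩ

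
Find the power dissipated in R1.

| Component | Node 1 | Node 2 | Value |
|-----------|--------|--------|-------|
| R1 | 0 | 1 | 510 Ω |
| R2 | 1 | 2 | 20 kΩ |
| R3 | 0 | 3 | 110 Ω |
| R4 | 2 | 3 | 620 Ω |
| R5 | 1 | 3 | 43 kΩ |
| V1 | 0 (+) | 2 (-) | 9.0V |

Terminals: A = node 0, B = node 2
Nodal analysis, taking node 2 as the 0 V reference.
Source V1 fixes V_0 = 9 V.
KCL at each unknown node (sum of currents leaving = 0; resistances in Ω):
  Node 1: (V_1 - 9)/510 + (V_1 - 0)/20000 + (V_1 - V_3)/43000 = 0
  Node 3: (V_3 - 9)/110 + (V_3 - 0)/620 + (V_3 - V_1)/43000 = 0
Collecting terms (coefficients in siemens):
  0.002034·V_1 - 0.00002326·V_3 = 0.01765
  0.01073·V_3 - 0.00002326·V_1 = 0.08182
Determinant D = (0.002034)(0.01073) - (-0.00002326)(-0.00002326) = 0.00002182
V_1 = [(0.01765)(0.01073) - (-0.00002326)(0.08182)]/D = 8.763 V
V_3 = [(0.002034)(0.08182) - (0.01765)(-0.00002326)]/D = 7.646 V
I_R1 = (V_0 - V_1)/R1 = (9 - 8.763)/510 = 0.0004641 A
P_R1 = I_R1² × R1 = (0.0004641)² × 510 = 0.0001099 W

Final answer: 0.0001099 W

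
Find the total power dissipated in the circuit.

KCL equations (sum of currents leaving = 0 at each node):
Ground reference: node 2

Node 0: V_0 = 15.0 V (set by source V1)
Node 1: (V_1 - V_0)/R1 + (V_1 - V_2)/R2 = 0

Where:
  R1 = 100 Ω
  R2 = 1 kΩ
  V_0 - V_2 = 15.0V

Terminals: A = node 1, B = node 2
Nodal analysis, taking node 2 as the 0 V reference.
Source V1 fixes V_0 = 15 V.
KCL at each unknown node (sum of currents leaving = 0; resistances in Ω):
  Node 1: (V_1 - 15)/100 + (V_1 - 0)/1000 = 0
Collecting terms: 0.011 × V_1 = 0.15  =>  V_1 = 13.64 V
Power in each resistor, P = (ΔV)²/R:
  P_R1 = (15 - 13.64)²/100 = 0.0186 W
  P_R2 = (13.64 - 0)²/1000 = 0.186 W
P_total = P_R1 + P_R2 = 0.2045 W

Final answer: 0.2045 W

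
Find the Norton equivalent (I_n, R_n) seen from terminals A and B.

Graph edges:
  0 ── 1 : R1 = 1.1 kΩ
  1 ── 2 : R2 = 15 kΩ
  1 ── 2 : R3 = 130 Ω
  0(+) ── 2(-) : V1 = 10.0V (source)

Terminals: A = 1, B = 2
Find the Thévenin equivalent first; then I_n = V_th/R_th and R_n = R_th.
Step 1 — V_th is the open-circuit voltage V_A - V_B (nothing connected across the terminals).
Nodal analysis, taking node 2 as the 0 V reference.
Source V1 fixes V_0 = 10 V.
KCL at each unknown node (sum of currents leaving = 0; resistances in Ω):
  Node 1: (V_1 - 10)/1100 + (V_1 - 0)/15000 + (V_1 - 0)/130 = 0
Collecting terms: 0.008668 × V_1 = 0.009091  =>  V_1 = 1.049 V
V_th = V_1 - V_2 = 1.049 - 0 = 1.049 V
Step 2 — R_th: zero the source — replace V1 by a short circuit (node 2 merges into node 0) — and find the resistance seen between A (node 1) and B (node 0).
Reduce the network between node 1 (A) and node 0 (B) by series/parallel combination:
  Rp1 = R1 ‖ R2 ‖ R3 (parallel, all between nodes 0 and 1) = 1/(1/1100 + 1/15000 + 1/130) = 115.4 Ω
R_th = 115.4 Ω
I_n = V_th/R_th = 1.049/115.4 = 0.009091 A, and R_n = R_th = 115.4 Ω

Final answer: I_n = 0.009091 A, R_n = 115.4 Ω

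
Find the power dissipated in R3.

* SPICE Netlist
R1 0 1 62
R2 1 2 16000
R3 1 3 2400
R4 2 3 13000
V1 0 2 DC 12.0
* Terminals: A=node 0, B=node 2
Nodal analysis, taking node 2 as the 0 V reference.
Source V1 fixes V_0 = 12 V.
KCL at each unknown node (sum of currents leaving = 0; resistances in Ω):
  Node 1: (V_1 - 12)/62 + (V_1 - 0)/16000 + (V_1 - V_3)/2400 = 0
  Node 3: (V_3 - V_1)/2400 + (V_3 - 0)/13000 = 0
Collecting terms (coefficients in siemens):
  0.01661·V_1 - 0.0004167·V_3 = 0.1935
  0.0004936·V_3 - 0.0004167·V_1 = 0
Determinant D = (0.01661)(0.0004936) - (-0.0004167)(-0.0004167) = 0.000008024
V_1 = [(0.1935)(0.0004936) - (-0.0004167)(0)]/D = 11.91 V
V_3 = [(0.01661)(0) - (0.1935)(-0.0004167)]/D = 10.05 V
I_R3 = (V_1 - V_3)/R3 = (11.91 - 10.05)/2400 = 0.0007731 A
P_R3 = I_R3² × R3 = (0.0007731)² × 2400 = 0.001434 W

Final answer: 0.001434 W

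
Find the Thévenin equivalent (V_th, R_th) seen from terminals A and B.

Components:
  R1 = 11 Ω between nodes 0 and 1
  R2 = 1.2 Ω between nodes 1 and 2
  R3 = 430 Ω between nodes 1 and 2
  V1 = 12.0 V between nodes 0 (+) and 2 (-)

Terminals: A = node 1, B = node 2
Step 1 — V_th is the open-circuit voltage V_A - V_B (nothing connected across the terminals).
Nodal analysis, taking node 2 as the 0 V reference.
Source V1 fixes V_0 = 12 V.
KCL at each unknown node (sum of currents leaving = 0; resistances in Ω):
  Node 1: (V_1 - 12)/11 + (V_1 - 0)/1.2 + (V_1 - 0)/430 = 0
Collecting terms: 0.9266 × V_1 = 1.091  =>  V_1 = 1.177 V
V_th = V_1 - V_2 = 1.177 - 0 = 1.177 V
Step 2 — R_th: zero the source — replace V1 by a short circuit (node 2 merges into node 0) — and find the resistance seen between A (node 1) and B (node 0).
Reduce the network between node 1 (A) and node 0 (B) by series/parallel combination:
  Rp1 = R1 ‖ R2 ‖ R3 (parallel, all between nodes 0 and 1) = 1/(1/11 + 1/1.2 + 1/430) = 1.079 Ω
R_th = 1.079 Ω

Final answer: V_th = 1.177 V, R_th = 1.079 Ω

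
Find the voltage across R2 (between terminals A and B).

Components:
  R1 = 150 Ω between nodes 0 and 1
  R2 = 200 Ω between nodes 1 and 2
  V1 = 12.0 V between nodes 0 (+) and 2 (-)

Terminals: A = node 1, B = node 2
R1 and R2 are in series across V1 (node 0 → node 1 → node 2), and the output A–B is taken across R2, so this is a voltage divider.
Series current: I = V1/(R1 + R2) = 12/(150 + 200) = 12/350 = 0.03429 A
V_R2 = I × R2 = V1 × R2/(R1 + R2) = 12 × 200/350 = 6.857 V

Final answer: 6.857 V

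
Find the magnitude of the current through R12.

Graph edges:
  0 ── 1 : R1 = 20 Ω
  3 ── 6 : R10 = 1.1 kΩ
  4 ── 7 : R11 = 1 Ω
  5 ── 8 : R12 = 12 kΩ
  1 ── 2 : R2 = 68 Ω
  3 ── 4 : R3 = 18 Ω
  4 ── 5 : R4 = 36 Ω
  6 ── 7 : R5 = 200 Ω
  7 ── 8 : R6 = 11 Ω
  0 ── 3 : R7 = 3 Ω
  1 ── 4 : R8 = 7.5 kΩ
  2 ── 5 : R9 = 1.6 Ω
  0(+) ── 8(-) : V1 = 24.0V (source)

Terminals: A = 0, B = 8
Nodal analysis, taking node 8 as the 0 V reference.
Source V1 fixes V_0 = 24 V.
KCL at each unknown node (sum of currents leaving = 0; resistances in Ω):
  Node 1: (V_1 - 24)/20 + (V_1 - V_2)/68 + (V_1 - V_4)/7500 = 0
  Node 2: (V_2 - V_1)/68 + (V_2 - V_5)/1.6 = 0
  Node 3: (V_3 - V_4)/18 + (V_3 - 24)/3 + (V_3 - V_6)/1100 = 0
  Node 4: (V_4 - V_3)/18 + (V_4 - V_5)/36 + (V_4 - V_1)/7500 + (V_4 - V_7)/1 = 0
  Node 5: (V_5 - V_4)/36 + (V_5 - V_2)/1.6 + (V_5 - 0)/12000 = 0
  Node 6: (V_6 - V_7)/200 + (V_6 - V_3)/1100 = 0
  Node 7: (V_7 - V_6)/200 + (V_7 - 0)/11 + (V_7 - V_4)/1 = 0
Collecting terms (coefficients in siemens):
  0.06484·V_1 - 0.01471·V_2 - 0.0001333·V_4 = 1.2
  0.6397·V_2 - 0.01471·V_1 - 0.625·V_5 = 0
  0.3898·V_3 - 0.05556·V_4 - 0.0009091·V_6 = 8
  1.083·V_4 - 0.0001333·V_1 - 0.05556·V_3 - 0.02778·V_5 - 1·V_7 = 0
  0.6529·V_5 - 0.625·V_2 - 0.02778·V_4 = 0
  0.005909·V_6 - 0.0009091·V_3 - 0.005·V_7 = 0
  1.096·V_7 - 1·V_4 - 0.005·V_6 = 0
Solving these 7 simultaneous equations (Gaussian elimination) gives:
  V_1 = 21.68 V, V_2 = 13.92 V, V_3 = 21.93 V, V_4 = 9.662 V
  V_5 = 13.73 V, V_6 = 10.88 V, V_7 = 8.866 V
I_R12 = (V_5 - V_8)/R12 = (13.73 - 0)/12000 = 0.001144 A
|I_R12| = 0.001144 A

Final answer: |I_R12| = 0.001144 A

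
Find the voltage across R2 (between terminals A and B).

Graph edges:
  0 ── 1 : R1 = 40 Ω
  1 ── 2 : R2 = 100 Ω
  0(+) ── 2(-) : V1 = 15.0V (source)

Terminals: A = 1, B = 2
R1 and R2 are in series across V1 (node 0 → node 1 → node 2), and the output A–B is taken across R2, so this is a voltage divider.
Series current: I = V1/(R1 + R2) = 15/(40 + 100) = 15/140 = 0.1071 A
V_R2 = I × R2 = V1 × R2/(R1 + R2) = 15 × 100/140 = 10.71 V

Final answer: 10.71 V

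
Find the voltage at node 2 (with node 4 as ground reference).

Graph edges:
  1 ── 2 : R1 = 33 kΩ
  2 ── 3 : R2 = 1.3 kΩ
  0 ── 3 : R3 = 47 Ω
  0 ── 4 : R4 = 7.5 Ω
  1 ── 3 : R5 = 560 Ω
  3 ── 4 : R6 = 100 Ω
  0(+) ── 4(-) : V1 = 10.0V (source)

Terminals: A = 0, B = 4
Nodal analysis, taking node 4 as the 0 V reference.
Source V1 fixes V_0 = 10 V.
KCL at each unknown node (sum of currents leaving = 0; resistances in Ω):
  Node 1: (V_1 - V_2)/33000 + (V_1 - V_3)/560 = 0
  Node 2: (V_2 - V_1)/33000 + (V_2 - V_3)/1300 = 0
  Node 3: (V_3 - V_2)/1300 + (V_3 - 10)/47 + (V_3 - V_1)/560 + (V_3 - 0)/100 = 0
Collecting terms (coefficients in siemens):
  0.001816·V_1 - 0.0000303·V_2 - 0.001786·V_3 = 0
  0.0007995·V_2 - 0.0000303·V_1 - 0.0007692·V_3 = 0
  0.03383·V_3 - 0.001786·V_1 - 0.0007692·V_2 = 0.2128
Solving these 3 simultaneous equations (Gaussian elimination) gives:
  V_1 = 6.803 V, V_2 = 6.803 V, V_3 = 6.803 V
The requested potential is V_2 = 6.803 V.

Final answer: V_2 = 6.803 V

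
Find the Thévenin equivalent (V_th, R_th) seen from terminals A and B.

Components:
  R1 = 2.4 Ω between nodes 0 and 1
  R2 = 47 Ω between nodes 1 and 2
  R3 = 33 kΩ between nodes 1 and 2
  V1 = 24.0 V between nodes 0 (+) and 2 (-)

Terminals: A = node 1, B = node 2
Step 1 — V_th is the open-circuit voltage V_A - V_B (nothing connected across the terminals).
Nodal analysis, taking node 2 as the 0 V reference.
Source V1 fixes V_0 = 24 V.
KCL at each unknown node (sum of currents leaving = 0; resistances in Ω):
  Node 1: (V_1 - 24)/2.4 + (V_1 - 0)/47 + (V_1 - 0)/33000 = 0
Collecting terms: 0.438 × V_1 = 10  =>  V_1 = 22.83 V
V_th = V_1 - V_2 = 22.83 - 0 = 22.83 V
Step 2 — R_th: zero the source — replace V1 by a short circuit (node 2 merges into node 0) — and find the resistance seen between A (node 1) and B (node 0).
Reduce the network between node 1 (A) and node 0 (B) by series/parallel combination:
  Rp1 = R1 ‖ R2 ‖ R3 (parallel, all between nodes 0 and 1) = 1/(1/2.4 + 1/47 + 1/33000) = 2.283 Ω
R_th = 2.283 Ω

Final answer: V_th = 22.83 V, R_th = 2.283 Ω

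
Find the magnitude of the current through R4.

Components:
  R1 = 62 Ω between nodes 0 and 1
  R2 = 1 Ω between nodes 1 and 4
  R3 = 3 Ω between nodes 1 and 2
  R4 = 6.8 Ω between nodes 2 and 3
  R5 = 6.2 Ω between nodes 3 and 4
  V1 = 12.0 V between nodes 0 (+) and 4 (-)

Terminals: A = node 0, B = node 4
Nodal analysis, taking node 4 as the 0 V reference.
Source V1 fixes V_0 = 12 V.
KCL at each unknown node (sum of currents leaving = 0; resistances in Ω):
  Node 1: (V_1 - 12)/62 + (V_1 - 0)/1 + (V_1 - V_2)/3 = 0
  Node 2: (V_2 - V_1)/3 + (V_2 - V_3)/6.8 = 0
  Node 3: (V_3 - V_2)/6.8 + (V_3 - 0)/6.2 = 0
Collecting terms (coefficients in siemens):
  1.349·V_1 - 0.3333·V_2 = 0.1935
  0.4804·V_2 - 0.3333·V_1 - 0.1471·V_3 = 0
  0.3083·V_3 - 0.1471·V_2 = 0
Solving these 3 simultaneous equations (Gaussian elimination) gives:
  V_1 = 0.1794 V, V_2 = 0.1458 V, V_3 = 0.06953 V
I_R4 = (V_2 - V_3)/R4 = (0.1458 - 0.06953)/6.8 = 0.01121 A
|I_R4| = 0.01121 A

Final answer: |I_R4| = 0.01121 A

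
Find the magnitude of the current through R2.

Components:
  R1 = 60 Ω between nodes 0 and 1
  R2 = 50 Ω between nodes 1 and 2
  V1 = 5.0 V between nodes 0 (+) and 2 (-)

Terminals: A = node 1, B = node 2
Nodal analysis, taking node 2 as the 0 V reference.
Source V1 fixes V_0 = 5 V.
KCL at each unknown node (sum of currents leaving = 0; resistances in Ω):
  Node 1: (V_1 - 5)/60 + (V_1 - 0)/50 = 0
Collecting terms: 0.03667 × V_1 = 0.08333  =>  V_1 = 2.273 V
I_R2 = (V_1 - V_2)/R2 = (2.273 - 0)/50 = 0.04545 A
|I_R2| = 0.04545 A

Final answer: |I_R2| = 0.04545 A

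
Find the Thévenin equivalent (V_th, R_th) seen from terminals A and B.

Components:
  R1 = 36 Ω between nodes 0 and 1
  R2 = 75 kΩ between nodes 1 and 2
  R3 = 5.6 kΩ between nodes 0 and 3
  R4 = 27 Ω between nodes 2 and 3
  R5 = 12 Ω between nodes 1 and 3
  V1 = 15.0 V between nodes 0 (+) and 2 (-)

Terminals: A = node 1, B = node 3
Step 1 — V_th is the open-circuit voltage V_A - V_B (nothing connected across the terminals).
Nodal analysis, taking node 2 as the 0 V reference.
Source V1 fixes V_0 = 15 V.
KCL at each unknown node (sum of currents leaving = 0; resistances in Ω):
  Node 1: (V_1 - 15)/36 + (V_1 - 0)/75000 + (V_1 - V_3)/12 = 0
  Node 3: (V_3 - 15)/5600 + (V_3 - 0)/27 + (V_3 - V_1)/12 = 0
Collecting terms (coefficients in siemens):
  0.1111·V_1 - 0.08333·V_3 = 0.4167
  0.1205·V_3 - 0.08333·V_1 = 0.002679
Determinant D = (0.1111)(0.1205) - (-0.08333)(-0.08333) = 0.006451
V_1 = [(0.4167)(0.1205) - (-0.08333)(0.002679)]/D = 7.82 V
V_3 = [(0.1111)(0.002679) - (0.4167)(-0.08333)]/D = 5.428 V
V_th = V_1 - V_3 = 7.82 - 5.428 = 2.392 V
Step 2 — R_th: zero the source — replace V1 by a short circuit (node 2 merges into node 0) — and find the resistance seen between A (node 1) and B (node 3).
Reduce the network between node 1 (A) and node 3 (B) by series/parallel combination:
  Rp1 = R1 ‖ R2 (parallel, both between nodes 0 and 1) = 1/(1/36 + 1/75000) = 35.98 Ω
  Rp2 = R3 ‖ R4 (parallel, both between nodes 0 and 3) = 1/(1/5600 + 1/27) = 26.87 Ω
  Rs1 = Rp1 + Rp2 (series, joined only at node 0) = 35.98 + 26.87 = 62.85 Ω
  Rp3 = R5 ‖ Rs1 (parallel, both between nodes 1 and 3) = 1/(1/12 + 1/62.85) = 10.08 Ω
R_th = 10.08 Ω

Final answer: V_th = 2.392 V, R_th = 10.08 Ω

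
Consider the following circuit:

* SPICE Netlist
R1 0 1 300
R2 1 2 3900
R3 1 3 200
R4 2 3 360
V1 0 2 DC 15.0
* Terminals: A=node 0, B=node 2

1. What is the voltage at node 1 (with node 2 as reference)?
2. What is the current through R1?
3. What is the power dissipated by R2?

Nodal analysis, taking node 2 as the 0 V reference.
Source V1 fixes V_0 = 15 V.
KCL at each unknown node (sum of currents leaving = 0; resistances in Ω):
  Node 1: (V_1 - 15)/300 + (V_1 - 0)/3900 + (V_1 - V_3)/200 = 0
  Node 3: (V_3 - V_1)/200 + (V_3 - 0)/360 = 0
Collecting terms (coefficients in siemens):
  0.00859·V_1 - 0.005·V_3 = 0.05
  0.007778·V_3 - 0.005·V_1 = 0
Determinant D = (0.00859)(0.007778) - (-0.005)(-0.005) = 0.00004181
V_1 = [(0.05)(0.007778) - (-0.005)(0)]/D = 9.302 V
V_3 = [(0.00859)(0) - (0.05)(-0.005)]/D = 5.98 V
Part 1:
  Read off the nodal solution: V_1 = 9.302 V
Part 2:
  I_R1 = (V_0 - V_1)/R1 = (15 - 9.302)/300 = 0.01899 A
  Magnitude: I_R1 = 0.01899 A
Part 3:
  I_R2 = (V_1 - V_2)/R2 = (9.302 - 0)/3900 = 0.002385 A
  P_R2 = I_R2² × R2 = (0.002385)² × 3900 = 0.02218 W

Final answers:
1. V_1 = 9.302 V
2. I_R1 = 0.01899 A
3. P_R2 = 0.02218 W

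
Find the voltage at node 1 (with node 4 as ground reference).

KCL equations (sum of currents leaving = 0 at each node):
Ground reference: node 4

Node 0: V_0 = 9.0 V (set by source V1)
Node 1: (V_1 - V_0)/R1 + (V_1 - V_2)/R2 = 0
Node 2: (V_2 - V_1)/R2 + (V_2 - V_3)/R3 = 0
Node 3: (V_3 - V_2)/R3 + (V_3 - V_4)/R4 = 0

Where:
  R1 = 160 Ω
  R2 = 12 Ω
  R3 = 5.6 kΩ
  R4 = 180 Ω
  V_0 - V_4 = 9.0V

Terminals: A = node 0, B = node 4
Nodal analysis, taking node 4 as the 0 V reference.
Source V1 fixes V_0 = 9 V.
KCL at each unknown node (sum of currents leaving = 0; resistances in Ω):
  Node 1: (V_1 - 9)/160 + (V_1 - V_2)/12 = 0
  Node 2: (V_2 - V_1)/12 + (V_2 - V_3)/5600 = 0
  Node 3: (V_3 - V_2)/5600 + (V_3 - 0)/180 = 0
Collecting terms (coefficients in siemens):
  0.08958·V_1 - 0.08333·V_2 = 0.05625
  0.08351·V_2 - 0.08333·V_1 - 0.0001786·V_3 = 0
  0.005734·V_3 - 0.0001786·V_2 = 0
Solving these 3 simultaneous equations (Gaussian elimination) gives:
  V_1 = 8.758 V, V_2 = 8.74 V, V_3 = 0.2722 V
The requested potential is V_1 = 8.758 V.

Final answer: V_1 = 8.758 V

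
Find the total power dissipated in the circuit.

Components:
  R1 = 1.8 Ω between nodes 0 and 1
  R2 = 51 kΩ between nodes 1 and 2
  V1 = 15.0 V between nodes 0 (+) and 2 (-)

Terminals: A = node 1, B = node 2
Nodal analysis, taking node 2 as the 0 V reference.
Source V1 fixes V_0 = 15 V.
KCL at each unknown node (sum of currents leaving = 0; resistances in Ω):
  Node 1: (V_1 - 15)/1.8 + (V_1 - 0)/51000 = 0
Collecting terms: 0.5556 × V_1 = 8.333  =>  V_1 = 15 V
Power in each resistor, P = (ΔV)²/R:
  P_R1 = (15 - 15)²/1.8 = 0.0000001557 W
  P_R2 = (15 - 0)²/51000 = 0.004411 W
P_total = P_R1 + P_R2 = 0.004412 W

Final answer: 0.004412 W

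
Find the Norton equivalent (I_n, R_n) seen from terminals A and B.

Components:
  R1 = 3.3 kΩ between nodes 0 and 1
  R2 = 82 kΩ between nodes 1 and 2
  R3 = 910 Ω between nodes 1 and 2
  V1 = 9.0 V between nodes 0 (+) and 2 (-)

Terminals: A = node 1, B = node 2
Find the Thévenin equivalent first; then I_n = V_th/R_th and R_n = R_th.
Step 1 — V_th is the open-circuit voltage V_A - V_B (nothing connected across the terminals).
Nodal analysis, taking node 2 as the 0 V reference.
Source V1 fixes V_0 = 9 V.
KCL at each unknown node (sum of currents leaving = 0; resistances in Ω):
  Node 1: (V_1 - 9)/3300 + (V_1 - 0)/82000 + (V_1 - 0)/910 = 0
Collecting terms: 0.001414 × V_1 = 0.002727  =>  V_1 = 1.929 V
V_th = V_1 - V_2 = 1.929 - 0 = 1.929 V
Step 2 — R_th: zero the source — replace V1 by a short circuit (node 2 merges into node 0) — and find the resistance seen between A (node 1) and B (node 0).
Reduce the network between node 1 (A) and node 0 (B) by series/parallel combination:
  Rp1 = R1 ‖ R2 ‖ R3 (parallel, all between nodes 0 and 1) = 1/(1/3300 + 1/82000 + 1/910) = 707.2 Ω
R_th = 707.2 Ω
I_n = V_th/R_th = 1.929/707.2 = 0.002727 A, and R_n = R_th = 707.2 Ω

Final answer: I_n = 0.002727 A, R_n = 707.2 Ω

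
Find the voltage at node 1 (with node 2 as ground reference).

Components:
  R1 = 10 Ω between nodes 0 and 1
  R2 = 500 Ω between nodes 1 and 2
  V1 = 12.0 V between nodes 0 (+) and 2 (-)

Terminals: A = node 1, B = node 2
Nodal analysis, taking node 2 as the 0 V reference.
Source V1 fixes V_0 = 12 V.
KCL at each unknown node (sum of currents leaving = 0; resistances in Ω):
  Node 1: (V_1 - 12)/10 + (V_1 - 0)/500 = 0
Collecting terms: 0.102 × V_1 = 1.2  =>  V_1 = 11.76 V
The requested potential is V_1 = 11.76 V.

Final answer: V_1 = 11.76 V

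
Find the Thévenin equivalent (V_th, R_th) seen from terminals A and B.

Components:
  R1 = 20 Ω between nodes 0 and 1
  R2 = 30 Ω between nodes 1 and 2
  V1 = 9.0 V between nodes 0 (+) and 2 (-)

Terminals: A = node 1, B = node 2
Step 1 — V_th is the open-circuit voltage V_A - V_B (nothing connected across the terminals).
Nodal analysis, taking node 2 as the 0 V reference.
Source V1 fixes V_0 = 9 V.
KCL at each unknown node (sum of currents leaving = 0; resistances in Ω):
  Node 1: (V_1 - 9)/20 + (V_1 - 0)/30 = 0
Collecting terms: 0.08333 × V_1 = 0.45  =>  V_1 = 5.4 V
V_th = V_1 - V_2 = 5.4 - 0 = 5.4 V
Step 2 — R_th: zero the source — replace V1 by a short circuit (node 2 merges into node 0) — and find the resistance seen between A (node 1) and B (node 0).
Reduce the network between node 1 (A) and node 0 (B) by series/parallel combination:
  Rp1 = R1 ‖ R2 (parallel, both between nodes 0 and 1) = 1/(1/20 + 1/30) = 12 Ω
R_th = 12 Ω

Final answer: V_th = 5.4 V, R_th = 12 Ω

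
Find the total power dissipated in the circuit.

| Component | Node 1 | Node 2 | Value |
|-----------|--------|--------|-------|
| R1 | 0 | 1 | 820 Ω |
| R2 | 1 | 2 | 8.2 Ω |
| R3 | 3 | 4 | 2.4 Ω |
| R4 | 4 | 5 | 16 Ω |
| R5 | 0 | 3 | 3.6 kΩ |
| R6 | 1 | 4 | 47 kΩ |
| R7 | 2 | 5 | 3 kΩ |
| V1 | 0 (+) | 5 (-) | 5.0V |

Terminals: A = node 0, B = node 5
Nodal analysis, taking node 5 as the 0 V reference.
Source V1 fixes V_0 = 5 V.
KCL at each unknown node (sum of currents leaving = 0; resistances in Ω):
  Node 1: (V_1 - 5)/820 + (V_1 - V_2)/8.2 + (V_1 - V_4)/47000 = 0
  Node 2: (V_2 - V_1)/8.2 + (V_2 - 0)/3000 = 0
  Node 3: (V_3 - V_4)/2.4 + (V_3 - 5)/3600 = 0
  Node 4: (V_4 - V_3)/2.4 + (V_4 - 0)/16 + (V_4 - V_1)/47000 = 0
Collecting terms (coefficients in siemens):
  0.1232·V_1 - 0.122·V_2 - 0.00002128·V_4 = 0.006098
  0.1223·V_2 - 0.122·V_1 = 0
  0.4169·V_3 - 0.4167·V_4 = 0.001389
  0.4792·V_4 - 0.00002128·V_1 - 0.4167·V_3 = 0
Solving these 4 simultaneous equations (Gaussian elimination) gives:
  V_1 = 3.876 V, V_2 = 3.866 V, V_3 = 0.02673 V, V_4 = 0.02341 V
Power in each resistor, P = (ΔV)²/R:
  P_R1 = (5 - 3.876)²/820 = 0.00154 W
  P_R2 = (3.876 - 3.866)²/8.2 = 0.00001361 W
  P_R3 = (0.02673 - 0.02341)²/2.4 = 0.00000458 W
  P_R4 = (0.02341 - 0)²/16 = 0.00003427 W
  P_R5 = (5 - 0.02673)²/3600 = 0.00687 W
  P_R6 = (3.876 - 0.02341)²/47000 = 0.0003158 W
  P_R7 = (3.866 - 0)²/3000 = 0.004981 W
P_total = P_R1 + P_R2 + P_R3 + P_R4 + P_R5 + P_R6 + P_R7 = 0.01376 W

Final answer: 0.01376 W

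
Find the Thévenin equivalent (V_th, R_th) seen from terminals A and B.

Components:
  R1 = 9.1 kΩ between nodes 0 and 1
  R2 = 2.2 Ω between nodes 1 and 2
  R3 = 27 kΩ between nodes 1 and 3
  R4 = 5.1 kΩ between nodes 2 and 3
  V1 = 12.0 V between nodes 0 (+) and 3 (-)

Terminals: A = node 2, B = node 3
Step 1 — V_th is the open-circuit voltage V_A - V_B (nothing connected across the terminals).
Nodal analysis, taking node 3 as the 0 V reference.
Source V1 fixes V_0 = 12 V.
KCL at each unknown node (sum of currents leaving = 0; resistances in Ω):
  Node 1: (V_1 - 12)/9100 + (V_1 - V_2)/2.2 + (V_1 - 0)/27000 = 0
  Node 2: (V_2 - V_1)/2.2 + (V_2 - 0)/5100 = 0
Collecting terms (coefficients in siemens):
  0.4547·V_1 - 0.4545·V_2 = 0.001319
  0.4547·V_2 - 0.4545·V_1 = 0
Determinant D = (0.4547)(0.4547) - (-0.4545)(-0.4545) = 0.0001559
V_1 = [(0.001319)(0.4547) - (-0.4545)(0)]/D = 3.845 V
V_2 = [(0.4547)(0) - (0.001319)(-0.4545)]/D = 3.844 V
V_th = V_2 - V_3 = 3.844 - 0 = 3.844 V
Step 2 — R_th: zero the source — replace V1 by a short circuit (node 3 merges into node 0) — and find the resistance seen between A (node 2) and B (node 0).
Reduce the network between node 2 (A) and node 0 (B) by series/parallel combination:
  Rp1 = R1 ‖ R3 (parallel, both between nodes 0 and 1) = 1/(1/9100 + 1/27000) = 6806 Ω
  Rs1 = R2 + Rp1 (series, joined only at node 1) = 2.2 + 6806 = 6808 Ω
  Rp2 = R4 ‖ Rs1 (parallel, both between nodes 0 and 2) = 1/(1/5100 + 1/6808) = 2916 Ω
R_th = 2.916 kΩ

Final answer: V_th = 3.844 V, R_th = 2.916 kΩ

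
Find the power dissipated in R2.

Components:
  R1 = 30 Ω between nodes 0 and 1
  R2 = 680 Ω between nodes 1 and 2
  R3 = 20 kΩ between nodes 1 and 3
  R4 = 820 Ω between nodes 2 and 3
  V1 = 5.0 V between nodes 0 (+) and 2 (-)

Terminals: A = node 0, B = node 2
Nodal analysis, taking node 2 as the 0 V reference.
Source V1 fixes V_0 = 5 V.
KCL at each unknown node (sum of currents leaving = 0; resistances in Ω):
  Node 1: (V_1 - 5)/30 + (V_1 - 0)/680 + (V_1 - V_3)/20000 = 0
  Node 3: (V_3 - V_1)/20000 + (V_3 - 0)/820 = 0
Collecting terms (coefficients in siemens):
  0.03485·V_1 - 0.00005·V_3 = 0.1667
  0.00127·V_3 - 0.00005·V_1 = 0
Determinant D = (0.03485)(0.00127) - (-0.00005)(-0.00005) = 0.00004424
V_1 = [(0.1667)(0.00127) - (-0.00005)(0)]/D = 4.782 V
V_3 = [(0.03485)(0) - (0.1667)(-0.00005)]/D = 0.1883 V
I_R2 = (V_1 - V_2)/R2 = (4.782 - 0)/680 = 0.007033 A
P_R2 = I_R2² × R2 = (0.007033)² × 680 = 0.03363 W

Final answer: 0.03363 W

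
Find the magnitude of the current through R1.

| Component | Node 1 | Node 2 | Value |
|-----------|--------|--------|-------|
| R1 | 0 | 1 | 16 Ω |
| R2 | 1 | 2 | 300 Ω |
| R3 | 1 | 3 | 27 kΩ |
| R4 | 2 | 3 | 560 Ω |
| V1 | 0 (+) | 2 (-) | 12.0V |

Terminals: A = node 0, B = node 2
Nodal analysis, taking node 2 as the 0 V reference.
Source V1 fixes V_0 = 12 V.
KCL at each unknown node (sum of currents leaving = 0; resistances in Ω):
  Node 1: (V_1 - 12)/16 + (V_1 - 0)/300 + (V_1 - V_3)/27000 = 0
  Node 3: (V_3 - V_1)/27000 + (V_3 - 0)/560 = 0
Collecting terms (coefficients in siemens):
  0.06587·V_1 - 0.00003704·V_3 = 0.75
  0.001823·V_3 - 0.00003704·V_1 = 0
Determinant D = (0.06587)(0.001823) - (-0.00003704)(-0.00003704) = 0.0001201
V_1 = [(0.75)(0.001823) - (-0.00003704)(0)]/D = 11.39 V
V_3 = [(0.06587)(0) - (0.75)(-0.00003704)]/D = 0.2314 V
I_R1 = (V_0 - V_1)/R1 = (12 - 11.39)/16 = 0.03837 A
|I_R1| = 0.03837 A

Final answer: |I_R1| = 0.03837 A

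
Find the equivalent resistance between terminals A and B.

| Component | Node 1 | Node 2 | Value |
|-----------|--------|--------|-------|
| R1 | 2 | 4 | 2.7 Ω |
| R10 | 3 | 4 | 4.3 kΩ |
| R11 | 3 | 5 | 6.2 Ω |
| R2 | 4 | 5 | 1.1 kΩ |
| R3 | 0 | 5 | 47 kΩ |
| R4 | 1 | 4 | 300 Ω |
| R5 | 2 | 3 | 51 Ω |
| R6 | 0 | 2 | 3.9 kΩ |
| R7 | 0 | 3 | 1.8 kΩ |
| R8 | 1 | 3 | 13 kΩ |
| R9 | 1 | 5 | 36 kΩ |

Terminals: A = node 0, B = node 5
The network is not a plain series/parallel combination. Inject a 1 A test current into terminal A (node 0) and return it from terminal B (node 5); then R_eq = V_A / (1 A).
Nodal analysis, taking node 5 as the 0 V reference.
Current source I_test pushes 1 A into node 0 and draws it out of node 5.
KCL at each unknown node (sum of currents leaving = 0; resistances in Ω):
  Node 0: (V_0 - 0)/47000 + (V_0 - V_2)/3900 + (V_0 - V_3)/1800 - 1 = 0
  Node 1: (V_1 - V_4)/300 + (V_1 - V_3)/13000 + (V_1 - 0)/36000 = 0
  Node 2: (V_2 - V_0)/3900 + (V_2 - V_4)/2.7 + (V_2 - V_3)/51 = 0
  Node 3: (V_3 - V_0)/1800 + (V_3 - V_1)/13000 + (V_3 - V_2)/51 + (V_3 - V_4)/4300 + (V_3 - 0)/6.2 = 0
  Node 4: (V_4 - V_1)/300 + (V_4 - V_2)/2.7 + (V_4 - V_3)/4300 + (V_4 - 0)/1100 = 0
Collecting terms (coefficients in siemens):
  0.0008332·V_0 - 0.0002564·V_2 - 0.0005556·V_3 = 1
  0.003438·V_1 - 0.00007692·V_3 - 0.003333·V_4 = 0
  0.3902·V_2 - 0.0002564·V_0 - 0.01961·V_3 - 0.3704·V_4 = 0
  0.1818·V_3 - 0.0005556·V_0 - 0.00007692·V_1 - 0.01961·V_2 - 0.0002326·V_4 = 0
  0.3748·V_4 - 0.003333·V_1 - 0.3704·V_2 - 0.0002326·V_3 = 0
Solving these 5 simultaneous equations (Gaussian elimination) gives:
  V_0 = 1210 V, V_1 = 19.75 V, V_2 = 20.29 V, V_3 = 5.923 V
  V_4 = 20.23 V
R_eq = V_0 / 1 A = 1210 Ω = 1.21 kΩ

Final answer: 1.21 kΩ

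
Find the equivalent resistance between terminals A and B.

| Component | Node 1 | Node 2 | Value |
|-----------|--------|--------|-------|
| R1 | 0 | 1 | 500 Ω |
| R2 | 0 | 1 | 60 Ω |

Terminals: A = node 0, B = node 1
Reduce the network between node 0 (A) and node 1 (B) by series/parallel combination:
  Rp1 = R1 ‖ R2 (parallel, both between nodes 0 and 1) = 1/(1/500 + 1/60) = 53.57 Ω
R_eq = 53.57 Ω

Final answer: 53.57 Ω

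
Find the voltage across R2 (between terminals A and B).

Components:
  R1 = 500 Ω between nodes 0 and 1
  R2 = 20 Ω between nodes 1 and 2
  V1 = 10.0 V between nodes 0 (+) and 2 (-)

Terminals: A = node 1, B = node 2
R1 and R2 are in series across V1 (node 0 → node 1 → node 2), and the output A–B is taken across R2, so this is a voltage divider.
Series current: I = V1/(R1 + R2) = 10/(500 + 20) = 10/520 = 0.01923 A
V_R2 = I × R2 = V1 × R2/(R1 + R2) = 10 × 20/520 = 0.3846 V

Final answer: 0.3846 V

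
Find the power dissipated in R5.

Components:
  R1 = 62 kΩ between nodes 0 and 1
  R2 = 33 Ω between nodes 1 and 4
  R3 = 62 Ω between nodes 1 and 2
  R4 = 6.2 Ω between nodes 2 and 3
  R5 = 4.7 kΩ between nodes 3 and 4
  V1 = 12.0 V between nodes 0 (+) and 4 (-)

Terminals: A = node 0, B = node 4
Nodal analysis, taking node 4 as the 0 V reference.
Source V1 fixes V_0 = 12 V.
KCL at each unknown node (sum of currents leaving = 0; resistances in Ω):
  Node 1: (V_1 - 12)/62000 + (V_1 - 0)/33 + (V_1 - V_2)/62 = 0
  Node 2: (V_2 - V_1)/62 + (V_2 - V_3)/6.2 = 0
  Node 3: (V_3 - V_2)/6.2 + (V_3 - 0)/4700 = 0
Collecting terms (coefficients in siemens):
  0.04645·V_1 - 0.01613·V_2 = 0.0001935
  0.1774·V_2 - 0.01613·V_1 - 0.1613·V_3 = 0
  0.1615·V_3 - 0.1613·V_2 = 0
Solving these 3 simultaneous equations (Gaussian elimination) gives:
  V_1 = 0.00634 V, V_2 = 0.006257 V, V_3 = 0.006249 V
I_R5 = (V_3 - V_4)/R5 = (0.006249 - 0)/4700 = 0.00000133 A
P_R5 = I_R5² × R5 = (0.00000133)² × 4700 = 0.000000008309 W

Final answer: 8.309e-09 W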